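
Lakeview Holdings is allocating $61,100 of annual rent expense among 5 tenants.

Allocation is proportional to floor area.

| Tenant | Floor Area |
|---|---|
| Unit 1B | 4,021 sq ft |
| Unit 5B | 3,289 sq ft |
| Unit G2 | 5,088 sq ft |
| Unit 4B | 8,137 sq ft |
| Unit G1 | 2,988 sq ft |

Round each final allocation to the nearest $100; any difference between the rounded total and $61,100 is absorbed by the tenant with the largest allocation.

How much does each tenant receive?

Floor area total: 23,523.
Pro-rata amounts: Unit 1B 4,021/23,523 × $61,100 = 10,444.38; Unit 5B 3,289/23,523 × $61,100 = 8,543.04; Unit G2 5,088/23,523 × $61,100 = 13,215.87; Unit 4B 8,137/23,523 × $61,100 = 21,135.51; Unit G1 2,988/23,523 × $61,100 = 7,761.20.
Rounded to nearest $100: Unit 1B $10,400; Unit 5B $8,500; Unit G2 $13,200; Unit 4B $21,100; Unit G1 $7,800. Sum = $61,000.
Difference $61,100 − $61,000 = +$100 applied to largest allocation (Unit 4B): Unit 4B becomes $21,200.

Unit 1B: $10,400 · Unit 5B: $8,500 · Unit G2: $13,200 · Unit 4B: $21,200 · Unit G1: $7,800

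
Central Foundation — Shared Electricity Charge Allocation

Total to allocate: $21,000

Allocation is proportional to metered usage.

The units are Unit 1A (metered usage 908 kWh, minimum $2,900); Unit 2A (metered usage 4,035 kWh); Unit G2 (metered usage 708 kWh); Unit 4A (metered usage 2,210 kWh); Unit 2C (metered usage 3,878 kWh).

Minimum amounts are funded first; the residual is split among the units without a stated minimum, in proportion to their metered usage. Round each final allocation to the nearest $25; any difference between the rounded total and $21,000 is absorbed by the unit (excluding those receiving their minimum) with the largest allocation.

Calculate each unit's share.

Minimums first: Unit 1A $2,900. Residual $18,100.
Residual split over remaining metered usage 10,831: Unit 2A 6,743.01 → $6,750; Unit G2 1,183.16 → $1,175; Unit 4A 3,693.20 → $3,700; Unit 2C 6,480.64 → $6,475.

Unit 1A: $2,900 · Unit 2A: $6,750 · Unit G2: $1,175 · Unit 4A: $3,700 · Unit 2C: $6,475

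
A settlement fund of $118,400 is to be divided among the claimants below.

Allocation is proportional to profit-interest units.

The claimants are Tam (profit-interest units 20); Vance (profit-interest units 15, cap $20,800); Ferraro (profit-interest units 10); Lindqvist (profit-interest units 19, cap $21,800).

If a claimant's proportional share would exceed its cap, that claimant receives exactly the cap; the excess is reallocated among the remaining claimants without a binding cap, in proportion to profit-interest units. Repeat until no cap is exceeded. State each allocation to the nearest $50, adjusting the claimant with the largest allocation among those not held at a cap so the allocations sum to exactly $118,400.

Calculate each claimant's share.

Tam: $50,550; Vance: $20,800; Ferraro: $25,250; Lindqvist: $21,800

Sum of profit-interest units: 64.
Pro-rata shares before constraints: Tam 37,000.00; Vance 27,750.00; Ferraro 18,500.00; Lindqvist 35,150.00.
Capped: Vance ($20,800), Lindqvist ($21,800); remaining pool $75,800 reallocated over remaining profit-interest units 30.
Shares after redistribution: Tam 50,533.33 → $50,550; Ferraro 25,266.67 → $25,250.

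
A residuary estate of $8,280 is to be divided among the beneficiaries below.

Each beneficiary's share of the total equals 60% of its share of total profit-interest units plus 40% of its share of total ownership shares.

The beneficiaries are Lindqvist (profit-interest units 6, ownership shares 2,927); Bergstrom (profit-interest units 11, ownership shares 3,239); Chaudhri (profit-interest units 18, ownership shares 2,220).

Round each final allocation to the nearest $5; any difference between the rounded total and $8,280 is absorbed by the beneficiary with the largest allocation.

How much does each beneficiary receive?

Lindqvist: $2,010; Bergstrom: $2,840; Chaudhri: $3,430

Totals — profit-interest units 35, ownership shares 8,386.
Combined weights (60% profit-interest units + 40% ownership shares): Lindqvist 0.2425; Bergstrom 0.3431; Chaudhri 0.4145.
Raw shares: Lindqvist 2,007.66; Bergstrom 2,840.59; Chaudhri 3,431.75.
After rounding ($5): Lindqvist $2,010; Bergstrom $2,840; Chaudhri $3,430. Sum = $8,280.
No rounding difference to absorb.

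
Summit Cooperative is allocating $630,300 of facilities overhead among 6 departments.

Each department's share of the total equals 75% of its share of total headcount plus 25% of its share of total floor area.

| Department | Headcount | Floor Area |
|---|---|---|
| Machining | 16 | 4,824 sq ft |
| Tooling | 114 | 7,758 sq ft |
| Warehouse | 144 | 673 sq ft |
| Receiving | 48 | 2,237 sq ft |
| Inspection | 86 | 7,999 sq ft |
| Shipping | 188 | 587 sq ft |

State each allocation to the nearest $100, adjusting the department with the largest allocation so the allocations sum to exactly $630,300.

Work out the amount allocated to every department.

Machining: $44,300 · Tooling: $141,200 · Warehouse: $118,600 · Receiving: $52,700 · Inspection: $120,600 · Shipping: $152,900

Headcount total 596; floor area total 24,078.
Composite weights (75% headcount + 25% floor area): Machining 0.0702; Tooling 0.2240; Warehouse 0.1882; Receiving 0.0836; Inspection 0.1913; Shipping 0.2427.
Unrounded shares: Machining 44,260.58; Tooling 141,191.67; Warehouse 118,619.79; Receiving 52,711.54; Inspection 120,560.30; Shipping 152,956.13.
Rounded to nearest $100: Machining $44,300; Tooling $141,200; Warehouse $118,600; Receiving $52,700; Inspection $120,600; Shipping $153,000. Sum = $630,400.
Difference $630,300 − $630,400 = −$100 applied to largest allocation (Shipping): Shipping becomes $152,900.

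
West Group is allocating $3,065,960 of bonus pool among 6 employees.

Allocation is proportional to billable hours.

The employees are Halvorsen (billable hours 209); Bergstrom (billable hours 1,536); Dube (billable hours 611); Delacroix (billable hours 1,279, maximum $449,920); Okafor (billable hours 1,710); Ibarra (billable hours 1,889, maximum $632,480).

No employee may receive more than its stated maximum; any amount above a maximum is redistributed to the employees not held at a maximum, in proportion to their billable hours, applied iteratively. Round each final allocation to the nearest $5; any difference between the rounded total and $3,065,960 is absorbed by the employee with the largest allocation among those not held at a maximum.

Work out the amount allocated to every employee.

Combined billable hours = 7,234.
Pro-rata shares before constraints: Halvorsen 88,579.71; Bergstrom 650,997.31; Dube 258,957.92; Delacroix 542,073.93; Okafor 724,743.10; Ibarra 800,608.02.
Held at cap: Delacroix ($449,920), Ibarra ($632,480); residual $1,983,560 reallocated over remaining billable hours 4,066.
Shares after redistribution: Halvorsen 101,958.69 → $101,960; Bergstrom 749,323.21 → $749,325; Dube 298,070.62 → $298,070; Okafor 834,207.48 → $834,205.

Halvorsen: $101,960 | Bergstrom: $749,325 | Dube: $298,070 | Delacroix: $449,920 | Okafor: $834,205 | Ibarra: $632,480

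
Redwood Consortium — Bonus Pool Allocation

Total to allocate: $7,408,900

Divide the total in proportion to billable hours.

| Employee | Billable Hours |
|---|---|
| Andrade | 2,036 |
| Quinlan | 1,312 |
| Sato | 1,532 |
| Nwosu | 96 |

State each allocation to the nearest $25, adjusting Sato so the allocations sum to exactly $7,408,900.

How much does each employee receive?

Sum of billable hours: 4,976.
Proportional shares: Andrade 2,036/4,976 × $7,408,900 = 3,031,455.06; Quinlan 1,312/4,976 × $7,408,900 = 1,953,472.03; Sato 1,532/4,976 × $7,408,900 = 2,281,035.93; Nwosu 96/4,976 × $7,408,900 = 142,936.98.
Rounded to nearest $25: Andrade $3,031,450; Quinlan $1,953,475; Sato $2,281,025; Nwosu $142,925. Sum = $7,408,875.
Difference $7,408,900 − $7,408,875 = +$25 applied to Sato: Sato becomes $2,281,050.

Andrade: $3,031,450 | Quinlan: $1,953,475 | Sato: $2,281,050 | Nwosu: $142,925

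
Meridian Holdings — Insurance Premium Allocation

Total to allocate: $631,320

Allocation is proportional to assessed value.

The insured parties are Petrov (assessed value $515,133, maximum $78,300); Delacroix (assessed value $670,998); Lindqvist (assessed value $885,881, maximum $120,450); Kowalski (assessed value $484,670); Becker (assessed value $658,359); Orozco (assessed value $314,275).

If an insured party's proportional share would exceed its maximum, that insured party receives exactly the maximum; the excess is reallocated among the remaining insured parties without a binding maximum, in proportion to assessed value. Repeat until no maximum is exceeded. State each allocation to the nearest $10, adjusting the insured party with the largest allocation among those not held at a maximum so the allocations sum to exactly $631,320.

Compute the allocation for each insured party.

Petrov: $78,300 | Delacroix: $136,370 | Lindqvist: $120,450 | Kowalski: $98,510 | Becker: $133,810 | Orozco: $63,880

Total assessed value = 3,529,316.
Pro-rata shares before constraints: Petrov 92,146.40; Delacroix 120,027.35; Lindqvist 158,465.38; Kowalski 86,697.21; Becker 117,766.50; Orozco 56,217.15.
Held at cap: Petrov ($78,300), Lindqvist ($120,450); remaining pool $432,570 reallocated over remaining assessed value 2,128,302.
Redistributed shares: Delacroix 136,378.02 → $136,380; Kowalski 98,507.50 → $98,510; Becker 133,809.18 → $133,810; Orozco 63,875.30 → $63,880.
Rounding difference −$10 applied to Delacroix → $136,370.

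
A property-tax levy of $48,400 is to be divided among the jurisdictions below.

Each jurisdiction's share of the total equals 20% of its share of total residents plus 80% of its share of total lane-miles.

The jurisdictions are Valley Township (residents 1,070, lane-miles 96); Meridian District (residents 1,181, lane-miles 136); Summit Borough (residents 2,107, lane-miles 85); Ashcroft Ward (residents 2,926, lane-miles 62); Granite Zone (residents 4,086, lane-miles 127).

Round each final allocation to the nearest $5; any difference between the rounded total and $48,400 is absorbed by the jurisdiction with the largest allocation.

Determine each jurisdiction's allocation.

Valley Township: $8,255 · Meridian District: $11,410 · Summit Borough: $8,300 · Ashcroft Ward: $7,235 · Granite Zone: $13,200

Residents total 11,370; lane-miles total 506.
Combined weights (20% residents + 80% lane-miles): Valley Township 0.1706; Meridian District 0.2358; Summit Borough 0.1714; Ashcroft Ward 0.1495; Granite Zone 0.2727.
Proportional shares: Valley Township 8,257.05; Meridian District 11,412.42; Summit Borough 8,298.17; Ashcroft Ward 7,235.44; Granite Zone 13,196.93.
After rounding ($5): Valley Township $8,255; Meridian District $11,410; Summit Borough $8,300; Ashcroft Ward $7,235; Granite Zone $13,195. Sum = $48,395.
Difference $48,400 − $48,395 = +$5 applied to largest allocation (Granite Zone): Granite Zone becomes $13,200.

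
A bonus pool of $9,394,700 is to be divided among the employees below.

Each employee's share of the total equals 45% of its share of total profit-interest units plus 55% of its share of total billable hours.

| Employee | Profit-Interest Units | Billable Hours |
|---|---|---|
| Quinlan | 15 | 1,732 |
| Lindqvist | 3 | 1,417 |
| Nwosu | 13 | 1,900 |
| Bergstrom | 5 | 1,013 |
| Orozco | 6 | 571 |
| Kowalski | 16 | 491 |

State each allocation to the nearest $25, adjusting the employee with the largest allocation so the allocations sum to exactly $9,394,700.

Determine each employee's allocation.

Quinlan: $2,349,575 · Lindqvist: $1,246,425 · Nwosu: $2,325,650 · Bergstrom: $1,099,175 · Orozco: $851,500 · Kowalski: $1,522,375

Profit-interest units total 58; billable hours total 7,124.
Composite weights (45% profit-interest units + 55% billable hours): Quinlan 0.2501; Lindqvist 0.1327; Nwosu 0.2475; Bergstrom 0.1170; Orozco 0.0906; Kowalski 0.1620.
Raw shares: Quinlan 2,349,579.93; Lindqvist 1,246,429.35; Nwosu 2,325,651.63; Bergstrom 1,099,185.27; Orozco 851,489.61; Kowalski 1,522,364.22.
At nearest $25: Quinlan $2,349,575; Lindqvist $1,246,425; Nwosu $2,325,650; Bergstrom $1,099,175; Orozco $851,500; Kowalski $1,522,375. Sum = $9,394,700.
Rounded total matches; no reconciliation needed.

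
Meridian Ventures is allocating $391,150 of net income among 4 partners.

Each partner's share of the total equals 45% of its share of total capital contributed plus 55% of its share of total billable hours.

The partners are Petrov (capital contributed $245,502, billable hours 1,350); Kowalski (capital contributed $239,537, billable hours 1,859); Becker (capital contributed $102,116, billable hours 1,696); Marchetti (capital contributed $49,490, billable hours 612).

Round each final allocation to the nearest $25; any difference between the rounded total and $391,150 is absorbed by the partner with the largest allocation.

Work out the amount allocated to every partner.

Capital contributed total 636,645; billable hours total 5,517.
Blended shares (45% capital contributed + 55% billable hours): Petrov 0.3081; Kowalski 0.3546; Becker 0.2413; Marchetti 0.0960.
Unrounded shares: Petrov 120,518.12; Kowalski 138,717.12; Becker 94,367.32; Marchetti 37,547.45.
At nearest $25: Petrov $120,525; Kowalski $138,725; Becker $94,375; Marchetti $37,550. Sum = $391,175.
Difference $391,150 − $391,175 = −$25 applied to largest allocation (Kowalski): Kowalski becomes $138,700.

Petrov: $120,525 · Kowalski: $138,700 · Becker: $94,375 · Marchetti: $37,550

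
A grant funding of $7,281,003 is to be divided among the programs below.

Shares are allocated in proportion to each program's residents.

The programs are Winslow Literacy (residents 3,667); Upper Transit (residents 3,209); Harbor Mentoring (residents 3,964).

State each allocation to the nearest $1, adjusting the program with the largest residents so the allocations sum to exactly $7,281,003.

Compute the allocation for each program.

Winslow Literacy: $2,463,048 | Upper Transit: $2,155,419 | Harbor Mentoring: $2,662,536

Sum of residents: 10,840.
Pro-rata amounts: Winslow Literacy 3,667/10,840 × $7,281,003 = 2,463,047.79; Upper Transit 3,209/10,840 × $7,281,003 = 2,155,418.69; Harbor Mentoring 3,964/10,840 × $7,281,003 = 2,662,536.52.
After rounding ($1): Winslow Literacy $2,463,048; Upper Transit $2,155,419; Harbor Mentoring $2,662,537. Sum = $7,281,004.
Difference $7,281,003 − $7,281,004 = −$1 applied to largest residents (Harbor Mentoring): Harbor Mentoring becomes $2,662,536.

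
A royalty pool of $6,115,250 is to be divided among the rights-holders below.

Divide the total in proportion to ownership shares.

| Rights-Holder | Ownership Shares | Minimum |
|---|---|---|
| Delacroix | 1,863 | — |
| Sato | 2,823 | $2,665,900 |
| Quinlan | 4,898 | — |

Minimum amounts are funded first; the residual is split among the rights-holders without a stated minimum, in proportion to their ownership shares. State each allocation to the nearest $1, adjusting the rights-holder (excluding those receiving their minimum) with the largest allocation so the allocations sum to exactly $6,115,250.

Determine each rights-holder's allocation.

Delacroix: $950,472 | Sato: $2,665,900 | Quinlan: $2,498,878

Guaranteed amounts: Sato $2,665,900. Residual $3,449,350.
Residual split over remaining ownership shares 6,761: Delacroix 950,471.68 → $950,472; Quinlan 2,498,878.32 → $2,498,878.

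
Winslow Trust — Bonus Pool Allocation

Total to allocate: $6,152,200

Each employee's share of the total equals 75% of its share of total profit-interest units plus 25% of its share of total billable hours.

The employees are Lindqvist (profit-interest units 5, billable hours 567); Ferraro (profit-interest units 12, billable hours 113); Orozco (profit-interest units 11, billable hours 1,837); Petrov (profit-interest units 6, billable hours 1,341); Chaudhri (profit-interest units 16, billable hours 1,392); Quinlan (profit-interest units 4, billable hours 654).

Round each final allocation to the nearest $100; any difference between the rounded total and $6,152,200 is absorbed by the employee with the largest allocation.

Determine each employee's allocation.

Lindqvist: $574,900 | Ferraro: $1,054,800 | Orozco: $1,418,500 | Petrov: $862,000 | Chaudhri: $1,729,800 | Quinlan: $512,200

Profit-interest units total 54; billable hours total 5,904.
Blended shares (75% profit-interest units + 25% billable hours): Lindqvist 0.0935; Ferraro 0.1715; Orozco 0.2306; Petrov 0.1401; Chaudhri 0.2812; Quinlan 0.0832.
Pro-rata amounts: Lindqvist 574,945.18; Ferraro 1,054,804.28; Orozco 1,418,475.99; Petrov 862,027.01; Chaudhri 1,729,785.23; Quinlan 512,162.31.
After rounding ($100): Lindqvist $574,900; Ferraro $1,054,800; Orozco $1,418,500; Petrov $862,000; Chaudhri $1,729,800; Quinlan $512,200. Sum = $6,152,200.
No rounding difference to absorb.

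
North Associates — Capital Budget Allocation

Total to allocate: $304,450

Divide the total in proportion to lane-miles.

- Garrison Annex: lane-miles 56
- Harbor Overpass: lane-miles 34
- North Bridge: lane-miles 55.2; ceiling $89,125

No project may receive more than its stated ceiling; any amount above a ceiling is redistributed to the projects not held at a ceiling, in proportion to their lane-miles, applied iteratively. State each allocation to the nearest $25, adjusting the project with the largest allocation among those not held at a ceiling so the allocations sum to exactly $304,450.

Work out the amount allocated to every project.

Total lane-miles = 145.2.
Proportional shares (ignoring caps): Garrison Annex 117,418.73; Harbor Overpass 71,289.94; North Bridge 115,741.32.
Cap binds for North Bridge ($89,125); balance $215,325 reallocated over remaining lane-miles 90.
Remaining shares: Garrison Annex 133,980.00 → $133,975; Harbor Overpass 81,345.00 → $81,350.

Garrison Annex: $133,975; Harbor Overpass: $81,350; North Bridge: $89,125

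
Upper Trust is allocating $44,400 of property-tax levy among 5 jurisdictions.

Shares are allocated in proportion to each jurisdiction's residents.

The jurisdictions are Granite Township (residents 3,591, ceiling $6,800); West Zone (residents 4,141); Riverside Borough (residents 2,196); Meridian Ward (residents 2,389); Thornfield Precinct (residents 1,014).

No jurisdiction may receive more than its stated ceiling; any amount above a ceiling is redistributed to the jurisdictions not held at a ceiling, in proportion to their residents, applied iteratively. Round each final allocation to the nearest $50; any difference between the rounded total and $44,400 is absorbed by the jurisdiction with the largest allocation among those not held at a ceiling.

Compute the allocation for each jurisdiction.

Granite Township: $6,800 | West Zone: $16,000 | Riverside Borough: $8,500 | Meridian Ward: $9,200 | Thornfield Precinct: $3,900

Combined residents = 13,331.
Proportional shares (ignoring caps): Granite Township 11,960.12; West Zone 13,791.94; Riverside Borough 7,313.96; Meridian Ward 7,956.76; Thornfield Precinct 3,377.21.
Capped: Granite Township ($6,800); balance $37,600 reallocated over remaining residents 9,740.
Remaining shares: West Zone 15,985.79 → $16,000; Riverside Borough 8,477.37 → $8,500; Meridian Ward 9,222.42 → $9,200; Thornfield Precinct 3,914.41 → $3,900.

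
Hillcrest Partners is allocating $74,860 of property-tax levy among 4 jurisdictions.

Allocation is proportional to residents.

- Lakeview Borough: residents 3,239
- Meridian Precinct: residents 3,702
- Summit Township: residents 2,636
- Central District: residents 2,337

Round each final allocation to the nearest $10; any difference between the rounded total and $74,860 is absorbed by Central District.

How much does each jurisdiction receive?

Lakeview Borough: $20,350 | Meridian Precinct: $23,260 | Summit Township: $16,560 | Central District: $14,690

Total residents = 11,914.
Proportional shares: Lakeview Borough 3,239/11,914 × $74,860 = 20,351.82; Meridian Precinct 3,702/11,914 × $74,860 = 23,261.01; Summit Township 2,636/11,914 × $74,860 = 16,562.95; Central District 2,337/11,914 × $74,860 = 14,684.22.
After rounding ($10): Lakeview Borough $20,350; Meridian Precinct $23,260; Summit Township $16,560; Central District $14,680. Sum = $74,850.
Difference $74,860 − $74,850 = +$10 applied to Central District: Central District becomes $14,690.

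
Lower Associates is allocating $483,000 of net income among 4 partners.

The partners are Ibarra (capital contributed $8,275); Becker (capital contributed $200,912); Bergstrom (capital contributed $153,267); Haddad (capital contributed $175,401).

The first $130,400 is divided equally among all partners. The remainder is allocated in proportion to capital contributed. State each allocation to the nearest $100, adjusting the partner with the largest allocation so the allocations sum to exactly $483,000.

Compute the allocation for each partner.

First tranche $130,400 split equally: $32,600 each.
Remainder $352,600 by capital contributed (total 537,855): Ibarra 5,424.82 → $5,400; Becker 131,711.28 → $131,700; Bergstrom 100,476.79 → $100,500; Haddad 114,987.11 → $115,000.
Totals: Ibarra $32,600 + $5,400 = $38,000; Becker $32,600 + $131,700 = $164,300; Bergstrom $32,600 + $100,500 = $133,100; Haddad $32,600 + $115,000 = $147,600.

Ibarra: $38,000 | Becker: $164,300 | Bergstrom: $133,100 | Haddad: $147,600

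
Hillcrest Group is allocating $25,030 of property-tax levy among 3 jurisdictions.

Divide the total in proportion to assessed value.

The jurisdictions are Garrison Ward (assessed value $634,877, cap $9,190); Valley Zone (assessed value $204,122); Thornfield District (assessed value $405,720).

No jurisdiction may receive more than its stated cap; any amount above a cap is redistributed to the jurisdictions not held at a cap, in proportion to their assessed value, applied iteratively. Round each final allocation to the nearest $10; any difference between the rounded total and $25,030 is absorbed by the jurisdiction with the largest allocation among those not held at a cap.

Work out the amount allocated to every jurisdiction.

Sum of assessed value: 1,244,719.
Unconstrained shares: Garrison Ward 12,766.71; Valley Zone 4,104.68; Thornfield District 8,158.61.
Capped: Garrison Ward ($9,190); remaining pool $15,840 reallocated over remaining assessed value 609,842.
Remaining shares: Valley Zone 5,301.85 → $5,300; Thornfield District 10,538.15 → $10,540.

Garrison Ward: $9,190; Valley Zone: $5,300; Thornfield District: $10,540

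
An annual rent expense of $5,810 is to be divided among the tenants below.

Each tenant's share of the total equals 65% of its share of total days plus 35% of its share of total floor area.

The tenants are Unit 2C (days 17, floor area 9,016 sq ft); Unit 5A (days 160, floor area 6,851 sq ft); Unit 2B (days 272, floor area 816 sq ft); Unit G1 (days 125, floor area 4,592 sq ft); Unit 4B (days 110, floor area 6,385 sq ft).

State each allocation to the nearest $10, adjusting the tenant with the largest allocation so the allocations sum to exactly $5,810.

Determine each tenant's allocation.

Unit 2C: $760; Unit 5A: $1,390; Unit 2B: $1,550; Unit G1: $1,030; Unit 4B: $1,080

Totals — days 684, floor area 27,660.
Blended shares (65% days + 35% floor area): Unit 2C 0.1302; Unit 5A 0.2387; Unit 2B 0.2688; Unit G1 0.1769; Unit 4B 0.1853.
Unrounded shares: Unit 2C 756.70; Unit 5A 1,387.06; Unit 2B 1,561.76; Unit G1 1,027.74; Unit 4B 1,076.74.
Rounded to nearest $10: Unit 2C $760; Unit 5A $1,390; Unit 2B $1,560; Unit G1 $1,030; Unit 4B $1,080. Sum = $5,820.
Difference $5,810 − $5,820 = −$10 applied to largest allocation (Unit 2B): Unit 2B becomes $1,550.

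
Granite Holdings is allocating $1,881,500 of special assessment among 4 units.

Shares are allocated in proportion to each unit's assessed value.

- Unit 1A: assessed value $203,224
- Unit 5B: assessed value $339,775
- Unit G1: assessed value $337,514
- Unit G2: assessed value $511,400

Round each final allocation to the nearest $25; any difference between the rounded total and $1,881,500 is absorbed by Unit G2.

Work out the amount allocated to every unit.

Total assessed value = 1,391,913.
Raw shares: Unit 1A 203,224/1,391,913 × $1,881,500 = 274,705.36; Unit 5B 339,775/1,391,913 × $1,881,500 = 459,286.37; Unit G1 337,514/1,391,913 × $1,881,500 = 456,230.09; Unit G2 511,400/1,391,913 × $1,881,500 = 691,278.19.
Rounded to nearest $25: Unit 1A $274,700; Unit 5B $459,275; Unit G1 $456,225; Unit G2 $691,275. Sum = $1,881,475.
Difference $1,881,500 − $1,881,475 = +$25 applied to Unit G2: Unit G2 becomes $691,300.

Unit 1A: $274,700; Unit 5B: $459,275; Unit G1: $456,225; Unit G2: $691,300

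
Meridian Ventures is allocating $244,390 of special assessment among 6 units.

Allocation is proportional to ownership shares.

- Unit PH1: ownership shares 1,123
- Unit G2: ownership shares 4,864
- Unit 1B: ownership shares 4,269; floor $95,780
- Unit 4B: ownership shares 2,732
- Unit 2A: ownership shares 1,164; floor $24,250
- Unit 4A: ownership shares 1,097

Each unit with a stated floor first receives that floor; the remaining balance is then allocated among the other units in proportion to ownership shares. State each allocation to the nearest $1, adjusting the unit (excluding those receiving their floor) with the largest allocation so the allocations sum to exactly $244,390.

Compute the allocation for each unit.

Minimums first: Unit 1B $95,780; Unit 2A $24,250. Remaining pool $124,360.
Remaining pool split over remaining ownership shares 9,816: Unit PH1 14,227.41 → $14,227; Unit G2 61,622.56 → $61,623; Unit 4B 34,612.01 → $34,612; Unit 4A 13,898.02 → $13,898.

Unit PH1: $14,227 | Unit G2: $61,623 | Unit 1B: $95,780 | Unit 4B: $34,612 | Unit 2A: $24,250 | Unit 4A: $13,898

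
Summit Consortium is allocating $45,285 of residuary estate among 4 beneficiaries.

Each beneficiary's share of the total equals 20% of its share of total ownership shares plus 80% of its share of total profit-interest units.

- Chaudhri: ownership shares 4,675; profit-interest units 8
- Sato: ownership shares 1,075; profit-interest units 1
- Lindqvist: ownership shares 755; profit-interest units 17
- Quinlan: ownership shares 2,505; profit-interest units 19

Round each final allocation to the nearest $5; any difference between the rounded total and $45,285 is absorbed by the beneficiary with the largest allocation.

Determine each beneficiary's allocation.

Chaudhri: $11,140 · Sato: $1,885 · Lindqvist: $14,445 · Quinlan: $17,815

Ownership shares total 9,010; profit-interest units total 45.
Blended shares (20% ownership shares + 80% profit-interest units): Chaudhri 0.2460; Sato 0.0416; Lindqvist 0.3190; Quinlan 0.3934.
Pro-rata amounts: Chaudhri 11,139.92; Sato 1,885.67; Lindqvist 14,445.07; Quinlan 17,814.33.
After rounding ($5): Chaudhri $11,140; Sato $1,885; Lindqvist $14,445; Quinlan $17,815. Sum = $45,285.
Sum already equals the total — no adjustment.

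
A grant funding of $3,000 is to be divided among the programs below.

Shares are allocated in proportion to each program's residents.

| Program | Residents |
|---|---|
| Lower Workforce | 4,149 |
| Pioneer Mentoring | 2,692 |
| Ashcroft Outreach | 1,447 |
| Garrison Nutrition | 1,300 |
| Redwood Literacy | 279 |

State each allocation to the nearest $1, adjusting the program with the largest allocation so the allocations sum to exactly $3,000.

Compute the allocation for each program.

Lower Workforce: $1,262 · Pioneer Mentoring: $818 · Ashcroft Outreach: $440 · Garrison Nutrition: $395 · Redwood Literacy: $85

Combined residents = 9,867.
Unrounded shares: Lower Workforce 4,149/9,867 × $3,000 = 1,261.48; Pioneer Mentoring 2,692/9,867 × $3,000 = 818.49; Ashcroft Outreach 1,447/9,867 × $3,000 = 439.95; Garrison Nutrition 1,300/9,867 × $3,000 = 395.26; Redwood Literacy 279/9,867 × $3,000 = 84.83.
At nearest $1: Lower Workforce $1,261; Pioneer Mentoring $818; Ashcroft Outreach $440; Garrison Nutrition $395; Redwood Literacy $85. Sum = $2,999.
Difference $3,000 − $2,999 = +$1 applied to largest allocation (Lower Workforce): Lower Workforce becomes $1,262.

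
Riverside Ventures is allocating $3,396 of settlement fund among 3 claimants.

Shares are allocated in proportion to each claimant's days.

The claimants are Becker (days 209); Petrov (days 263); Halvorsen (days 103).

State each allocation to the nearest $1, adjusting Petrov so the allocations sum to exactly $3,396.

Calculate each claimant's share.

Total days = 575.
Proportional shares: Becker 209/575 × $3,396 = 1,234.37; Petrov 263/575 × $3,396 = 1,553.30; Halvorsen 103/575 × $3,396 = 608.33.
Rounded to nearest $1: Becker $1,234; Petrov $1,553; Halvorsen $608. Sum = $3,395.
Difference $3,396 − $3,395 = +$1 applied to Petrov: Petrov becomes $1,554.

Becker: $1,234 · Petrov: $1,554 · Halvorsen: $608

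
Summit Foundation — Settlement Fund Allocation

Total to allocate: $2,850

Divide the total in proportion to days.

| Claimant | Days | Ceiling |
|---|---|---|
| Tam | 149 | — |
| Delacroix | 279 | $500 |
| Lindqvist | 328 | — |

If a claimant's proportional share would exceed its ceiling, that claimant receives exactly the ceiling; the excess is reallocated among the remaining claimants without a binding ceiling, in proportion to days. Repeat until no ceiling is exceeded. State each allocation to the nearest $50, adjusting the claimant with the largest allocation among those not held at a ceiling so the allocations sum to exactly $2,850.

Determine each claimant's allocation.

Tam: $750 | Delacroix: $500 | Lindqvist: $1,600

Sum of days: 756.
Unconstrained shares: Tam 561.71; Delacroix 1,051.79; Lindqvist 1,236.51.
Cap binds for Delacroix ($500); balance $2,350 reallocated over remaining days 477.
Remaining shares: Tam 734.07 → $750; Lindqvist 1,615.93 → $1,600.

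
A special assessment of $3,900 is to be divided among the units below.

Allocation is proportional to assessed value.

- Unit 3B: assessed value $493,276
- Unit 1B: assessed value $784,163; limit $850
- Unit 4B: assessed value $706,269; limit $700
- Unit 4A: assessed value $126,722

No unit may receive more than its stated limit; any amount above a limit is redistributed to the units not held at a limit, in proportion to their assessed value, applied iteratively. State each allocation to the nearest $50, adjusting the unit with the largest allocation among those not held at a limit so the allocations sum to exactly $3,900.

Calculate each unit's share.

Assessed value total: 2,110,430.
Pro-rata shares before constraints: Unit 3B 911.56; Unit 1B 1,449.11; Unit 4B 1,305.16; Unit 4A 234.18.
Capped: Unit 1B ($850), Unit 4B ($700); remaining pool $2,350 reallocated over remaining assessed value 619,998.
Remaining shares: Unit 3B 1,869.68 → $1,850; Unit 4A 480.32 → $500.

Unit 3B: $1,850; Unit 1B: $850; Unit 4B: $700; Unit 4A: $500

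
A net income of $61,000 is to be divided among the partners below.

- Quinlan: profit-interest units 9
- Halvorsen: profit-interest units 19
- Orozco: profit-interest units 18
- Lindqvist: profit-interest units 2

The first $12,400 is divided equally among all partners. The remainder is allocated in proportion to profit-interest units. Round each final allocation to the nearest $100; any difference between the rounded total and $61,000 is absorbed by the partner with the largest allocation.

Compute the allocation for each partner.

Equal tier: $12,400 ÷ 4 = $3,100 apiece.
Remainder $48,600 by profit-interest units (total 48): Quinlan 9,112.50 → $9,100; Halvorsen 19,237.50 → $19,200; Orozco 18,225.00 → $18,200; Lindqvist 2,025.00 → $2,000.
Rounding difference +$100 on remainder applied to Halvorsen.
Totals: Quinlan $3,100 + $9,100 = $12,200; Halvorsen $3,100 + $19,300 = $22,400; Orozco $3,100 + $18,200 = $21,300; Lindqvist $3,100 + $2,000 = $5,100.

Quinlan: $12,200; Halvorsen: $22,400; Orozco: $21,300; Lindqvist: $5,100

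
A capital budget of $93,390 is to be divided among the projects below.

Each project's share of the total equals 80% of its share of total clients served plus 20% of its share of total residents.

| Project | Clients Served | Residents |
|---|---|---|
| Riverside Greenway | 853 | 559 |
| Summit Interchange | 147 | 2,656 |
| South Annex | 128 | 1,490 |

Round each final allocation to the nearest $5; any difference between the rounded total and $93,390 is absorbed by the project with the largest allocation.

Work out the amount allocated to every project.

Riverside Greenway: $58,715 | Summit Interchange: $20,280 | South Annex: $14,395

Clients served total 1,128; residents total 4,705.
Blended shares (80% clients served + 20% residents): Riverside Greenway 0.6287; Summit Interchange 0.2172; South Annex 0.1541.
Proportional shares: Riverside Greenway 58,716.77; Summit Interchange 20,280.24; South Annex 14,392.99.
After rounding ($5): Riverside Greenway $58,715; Summit Interchange $20,280; South Annex $14,395. Sum = $93,390.
Rounded total matches; no reconciliation needed.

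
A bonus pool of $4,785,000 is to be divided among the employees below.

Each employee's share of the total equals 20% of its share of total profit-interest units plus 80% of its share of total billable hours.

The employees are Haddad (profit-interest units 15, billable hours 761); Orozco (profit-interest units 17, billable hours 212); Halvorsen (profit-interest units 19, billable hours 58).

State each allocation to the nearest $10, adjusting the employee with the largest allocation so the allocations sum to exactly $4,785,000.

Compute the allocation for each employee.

Totals — profit-interest units 51, billable hours 1,031.
Combined weights (20% profit-interest units + 80% billable hours): Haddad 0.6493; Orozco 0.2312; Halvorsen 0.1195.
Unrounded shares: Haddad 3,106,987.56; Orozco 1,106,134.82; Halvorsen 571,877.62.
At nearest $10: Haddad $3,106,990; Orozco $1,106,130; Halvorsen $571,880. Sum = $4,785,000.
Rounded total matches; no reconciliation needed.

Haddad: $3,106,990; Orozco: $1,106,130; Halvorsen: $571,880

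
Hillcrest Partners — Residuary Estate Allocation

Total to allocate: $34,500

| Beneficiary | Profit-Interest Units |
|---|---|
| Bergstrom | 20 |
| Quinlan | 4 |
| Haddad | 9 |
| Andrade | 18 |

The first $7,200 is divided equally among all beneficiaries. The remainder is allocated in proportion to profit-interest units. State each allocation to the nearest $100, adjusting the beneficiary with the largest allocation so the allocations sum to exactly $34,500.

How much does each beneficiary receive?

Bergstrom: $12,600; Quinlan: $3,900; Haddad: $6,600; Andrade: $11,400

Equal tier: $7,200 ÷ 4 = $1,800 apiece.
Remainder $27,300 by profit-interest units (total 51): Bergstrom 10,705.88 → $10,700; Quinlan 2,141.18 → $2,100; Haddad 4,817.65 → $4,800; Andrade 9,635.29 → $9,600.
Rounding difference +$100 on remainder applied to Bergstrom.
Totals: Bergstrom $1,800 + $10,800 = $12,600; Quinlan $1,800 + $2,100 = $3,900; Haddad $1,800 + $4,800 = $6,600; Andrade $1,800 + $9,600 = $11,400.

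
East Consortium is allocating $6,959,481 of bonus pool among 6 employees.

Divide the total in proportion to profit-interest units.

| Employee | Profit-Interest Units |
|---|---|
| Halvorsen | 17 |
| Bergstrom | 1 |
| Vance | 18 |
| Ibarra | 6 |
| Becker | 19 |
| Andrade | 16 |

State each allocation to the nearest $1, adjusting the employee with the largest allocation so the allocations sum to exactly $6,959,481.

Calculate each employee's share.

Halvorsen: $1,536,509 | Bergstrom: $90,383 | Vance: $1,626,892 | Ibarra: $542,297 | Becker: $1,717,274 | Andrade: $1,446,126

Profit-interest units total: 77.
Raw shares: Halvorsen 17/77 × $6,959,481 = 1,536,508.79; Bergstrom 1/77 × $6,959,481 = 90,382.87; Vance 18/77 × $6,959,481 = 1,626,891.66; Ibarra 6/77 × $6,959,481 = 542,297.22; Becker 19/77 × $6,959,481 = 1,717,274.53; Andrade 16/77 × $6,959,481 = 1,446,125.92.
After rounding ($1): Halvorsen $1,536,509; Bergstrom $90,383; Vance $1,626,892; Ibarra $542,297; Becker $1,717,275; Andrade $1,446,126. Sum = $6,959,482.
Difference $6,959,481 − $6,959,482 = −$1 applied to largest allocation (Becker): Becker becomes $1,717,274.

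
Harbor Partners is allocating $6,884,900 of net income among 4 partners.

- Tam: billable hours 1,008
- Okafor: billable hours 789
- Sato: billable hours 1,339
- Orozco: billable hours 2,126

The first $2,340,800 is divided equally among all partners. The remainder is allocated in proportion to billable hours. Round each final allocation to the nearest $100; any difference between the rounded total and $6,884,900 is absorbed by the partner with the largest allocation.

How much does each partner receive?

$2,340,800 shared equally gives $585,200 per partner.
Remainder $4,544,100 by billable hours (total 5,262): Tam 870,477.54 → $870,500; Okafor 681,355.93 → $681,400; Sato 1,156,318.87 → $1,156,300; Orozco 1,835,947.66 → $1,835,900.
Totals: Tam $585,200 + $870,500 = $1,455,700; Okafor $585,200 + $681,400 = $1,266,600; Sato $585,200 + $1,156,300 = $1,741,500; Orozco $585,200 + $1,835,900 = $2,421,100.

Tam: $1,455,700; Okafor: $1,266,600; Sato: $1,741,500; Orozco: $2,421,100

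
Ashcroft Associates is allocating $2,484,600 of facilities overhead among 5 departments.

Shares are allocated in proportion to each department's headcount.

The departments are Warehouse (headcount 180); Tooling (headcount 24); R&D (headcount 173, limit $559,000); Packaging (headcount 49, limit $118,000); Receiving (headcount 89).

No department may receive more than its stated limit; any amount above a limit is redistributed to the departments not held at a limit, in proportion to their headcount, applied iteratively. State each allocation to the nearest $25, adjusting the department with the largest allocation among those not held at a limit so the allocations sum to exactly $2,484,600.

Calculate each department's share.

Total headcount = 515.
Pro-rata shares before constraints: Warehouse 868,403.88; Tooling 115,787.18; R&D 834,632.62; Packaging 236,398.83; Receiving 429,377.48.
Capped: R&D ($559,000), Packaging ($118,000); remaining pool $1,807,600 reallocated over remaining headcount 293.
Shares after redistribution: Warehouse 1,110,470.99 → $1,110,475; Tooling 148,062.80 → $148,075; Receiving 549,066.21 → $549,075.
Rounding difference −$25 applied to Warehouse → $1,110,450.

Warehouse: $1,110,450 | Tooling: $148,075 | R&D: $559,000 | Packaging: $118,000 | Receiving: $549,075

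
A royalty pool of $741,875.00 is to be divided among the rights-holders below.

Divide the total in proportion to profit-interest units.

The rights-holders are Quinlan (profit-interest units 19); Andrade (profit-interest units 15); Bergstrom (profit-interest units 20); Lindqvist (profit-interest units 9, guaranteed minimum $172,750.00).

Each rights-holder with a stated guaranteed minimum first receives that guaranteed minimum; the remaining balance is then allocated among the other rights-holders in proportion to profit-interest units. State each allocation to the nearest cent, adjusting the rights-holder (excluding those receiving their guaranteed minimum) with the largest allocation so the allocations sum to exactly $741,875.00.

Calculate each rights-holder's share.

Fund the minimums — Lindqvist $172,750.00. Balance $569,125.00.
Balance split over remaining profit-interest units 54: Quinlan 200,247.6852 → $200,247.69; Andrade 158,090.2778 → $158,090.28; Bergstrom 210,787.0370 → $210,787.04.
Rounding difference −$0.01 applied to Bergstrom → $210,787.03.

Quinlan: $200,247.69; Andrade: $158,090.28; Bergstrom: $210,787.03; Lindqvist: $172,750.00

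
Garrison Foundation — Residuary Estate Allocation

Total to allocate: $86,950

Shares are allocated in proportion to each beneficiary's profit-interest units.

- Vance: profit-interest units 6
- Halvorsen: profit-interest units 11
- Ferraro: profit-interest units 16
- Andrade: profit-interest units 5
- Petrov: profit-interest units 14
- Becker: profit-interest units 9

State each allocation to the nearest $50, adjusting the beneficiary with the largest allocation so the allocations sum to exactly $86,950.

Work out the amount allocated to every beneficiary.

Vance: $8,550 · Halvorsen: $15,700 · Ferraro: $22,750 · Andrade: $7,150 · Petrov: $19,950 · Becker: $12,850

Total profit-interest units = 61.
Raw shares: Vance 6/61 × $86,950 = 8,552.46; Halvorsen 11/61 × $86,950 = 15,679.51; Ferraro 16/61 × $86,950 = 22,806.56; Andrade 5/61 × $86,950 = 7,127.05; Petrov 14/61 × $86,950 = 19,955.74; Becker 9/61 × $86,950 = 12,828.69.
After rounding ($50): Vance $8,550; Halvorsen $15,700; Ferraro $22,800; Andrade $7,150; Petrov $19,950; Becker $12,850. Sum = $87,000.
Difference $86,950 − $87,000 = −$50 applied to largest allocation (Ferraro): Ferraro becomes $22,750.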